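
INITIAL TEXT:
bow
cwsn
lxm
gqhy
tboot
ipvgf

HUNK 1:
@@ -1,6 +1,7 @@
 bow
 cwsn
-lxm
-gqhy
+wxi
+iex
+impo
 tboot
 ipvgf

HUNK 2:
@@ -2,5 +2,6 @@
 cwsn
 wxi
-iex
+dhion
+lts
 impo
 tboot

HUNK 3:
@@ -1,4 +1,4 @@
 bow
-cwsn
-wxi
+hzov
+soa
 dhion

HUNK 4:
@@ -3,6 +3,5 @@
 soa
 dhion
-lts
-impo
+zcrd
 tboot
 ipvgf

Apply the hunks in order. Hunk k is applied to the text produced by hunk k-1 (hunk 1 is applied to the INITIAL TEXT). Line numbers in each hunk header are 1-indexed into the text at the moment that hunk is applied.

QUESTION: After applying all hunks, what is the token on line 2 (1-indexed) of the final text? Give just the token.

Answer: hzov

Derivation:
Hunk 1: at line 1 remove [lxm,gqhy] add [wxi,iex,impo] -> 7 lines: bow cwsn wxi iex impo tboot ipvgf
Hunk 2: at line 2 remove [iex] add [dhion,lts] -> 8 lines: bow cwsn wxi dhion lts impo tboot ipvgf
Hunk 3: at line 1 remove [cwsn,wxi] add [hzov,soa] -> 8 lines: bow hzov soa dhion lts impo tboot ipvgf
Hunk 4: at line 3 remove [lts,impo] add [zcrd] -> 7 lines: bow hzov soa dhion zcrd tboot ipvgf
Final line 2: hzov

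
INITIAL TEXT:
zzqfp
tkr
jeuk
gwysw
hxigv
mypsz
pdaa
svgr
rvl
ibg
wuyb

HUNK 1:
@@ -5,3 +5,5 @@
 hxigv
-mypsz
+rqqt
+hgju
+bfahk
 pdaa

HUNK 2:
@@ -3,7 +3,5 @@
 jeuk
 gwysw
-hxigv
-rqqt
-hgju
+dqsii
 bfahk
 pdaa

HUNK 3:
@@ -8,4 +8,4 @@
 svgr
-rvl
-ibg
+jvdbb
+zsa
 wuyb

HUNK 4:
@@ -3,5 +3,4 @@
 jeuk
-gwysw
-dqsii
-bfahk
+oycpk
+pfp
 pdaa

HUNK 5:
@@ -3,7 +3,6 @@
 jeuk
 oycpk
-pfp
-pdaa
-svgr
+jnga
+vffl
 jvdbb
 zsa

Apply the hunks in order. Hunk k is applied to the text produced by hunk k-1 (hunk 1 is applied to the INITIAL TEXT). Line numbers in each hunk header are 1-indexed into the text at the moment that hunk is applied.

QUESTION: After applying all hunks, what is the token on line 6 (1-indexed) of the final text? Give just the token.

Answer: vffl

Derivation:
Hunk 1: at line 5 remove [mypsz] add [rqqt,hgju,bfahk] -> 13 lines: zzqfp tkr jeuk gwysw hxigv rqqt hgju bfahk pdaa svgr rvl ibg wuyb
Hunk 2: at line 3 remove [hxigv,rqqt,hgju] add [dqsii] -> 11 lines: zzqfp tkr jeuk gwysw dqsii bfahk pdaa svgr rvl ibg wuyb
Hunk 3: at line 8 remove [rvl,ibg] add [jvdbb,zsa] -> 11 lines: zzqfp tkr jeuk gwysw dqsii bfahk pdaa svgr jvdbb zsa wuyb
Hunk 4: at line 3 remove [gwysw,dqsii,bfahk] add [oycpk,pfp] -> 10 lines: zzqfp tkr jeuk oycpk pfp pdaa svgr jvdbb zsa wuyb
Hunk 5: at line 3 remove [pfp,pdaa,svgr] add [jnga,vffl] -> 9 lines: zzqfp tkr jeuk oycpk jnga vffl jvdbb zsa wuyb
Final line 6: vffl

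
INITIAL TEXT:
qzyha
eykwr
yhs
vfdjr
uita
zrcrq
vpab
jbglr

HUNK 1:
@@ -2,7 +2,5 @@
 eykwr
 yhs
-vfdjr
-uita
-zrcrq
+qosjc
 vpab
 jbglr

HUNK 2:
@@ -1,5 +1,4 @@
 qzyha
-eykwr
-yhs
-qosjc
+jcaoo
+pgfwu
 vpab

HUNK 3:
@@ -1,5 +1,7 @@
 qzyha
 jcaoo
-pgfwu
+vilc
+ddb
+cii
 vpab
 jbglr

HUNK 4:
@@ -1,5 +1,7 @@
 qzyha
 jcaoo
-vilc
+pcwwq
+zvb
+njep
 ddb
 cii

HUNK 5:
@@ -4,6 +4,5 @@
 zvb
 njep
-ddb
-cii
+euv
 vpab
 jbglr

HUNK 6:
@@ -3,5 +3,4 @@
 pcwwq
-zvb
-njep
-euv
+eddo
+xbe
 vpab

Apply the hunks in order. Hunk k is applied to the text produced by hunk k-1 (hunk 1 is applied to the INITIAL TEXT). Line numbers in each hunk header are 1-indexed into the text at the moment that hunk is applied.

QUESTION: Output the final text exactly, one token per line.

Hunk 1: at line 2 remove [vfdjr,uita,zrcrq] add [qosjc] -> 6 lines: qzyha eykwr yhs qosjc vpab jbglr
Hunk 2: at line 1 remove [eykwr,yhs,qosjc] add [jcaoo,pgfwu] -> 5 lines: qzyha jcaoo pgfwu vpab jbglr
Hunk 3: at line 1 remove [pgfwu] add [vilc,ddb,cii] -> 7 lines: qzyha jcaoo vilc ddb cii vpab jbglr
Hunk 4: at line 1 remove [vilc] add [pcwwq,zvb,njep] -> 9 lines: qzyha jcaoo pcwwq zvb njep ddb cii vpab jbglr
Hunk 5: at line 4 remove [ddb,cii] add [euv] -> 8 lines: qzyha jcaoo pcwwq zvb njep euv vpab jbglr
Hunk 6: at line 3 remove [zvb,njep,euv] add [eddo,xbe] -> 7 lines: qzyha jcaoo pcwwq eddo xbe vpab jbglr

Answer: qzyha
jcaoo
pcwwq
eddo
xbe
vpab
jbglr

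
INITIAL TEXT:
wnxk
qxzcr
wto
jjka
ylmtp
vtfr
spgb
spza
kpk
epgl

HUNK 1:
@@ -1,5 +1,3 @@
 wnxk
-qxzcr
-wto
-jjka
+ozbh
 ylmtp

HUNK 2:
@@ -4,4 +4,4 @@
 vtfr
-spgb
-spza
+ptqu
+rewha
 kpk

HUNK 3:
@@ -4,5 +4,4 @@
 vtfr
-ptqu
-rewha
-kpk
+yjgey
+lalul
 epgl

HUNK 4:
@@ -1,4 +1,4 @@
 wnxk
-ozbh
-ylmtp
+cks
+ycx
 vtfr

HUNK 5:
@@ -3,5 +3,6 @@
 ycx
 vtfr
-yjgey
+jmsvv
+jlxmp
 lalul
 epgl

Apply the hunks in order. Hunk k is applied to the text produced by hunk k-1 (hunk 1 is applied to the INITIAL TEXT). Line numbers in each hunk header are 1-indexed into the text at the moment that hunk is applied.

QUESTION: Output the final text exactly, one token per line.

Answer: wnxk
cks
ycx
vtfr
jmsvv
jlxmp
lalul
epgl

Derivation:
Hunk 1: at line 1 remove [qxzcr,wto,jjka] add [ozbh] -> 8 lines: wnxk ozbh ylmtp vtfr spgb spza kpk epgl
Hunk 2: at line 4 remove [spgb,spza] add [ptqu,rewha] -> 8 lines: wnxk ozbh ylmtp vtfr ptqu rewha kpk epgl
Hunk 3: at line 4 remove [ptqu,rewha,kpk] add [yjgey,lalul] -> 7 lines: wnxk ozbh ylmtp vtfr yjgey lalul epgl
Hunk 4: at line 1 remove [ozbh,ylmtp] add [cks,ycx] -> 7 lines: wnxk cks ycx vtfr yjgey lalul epgl
Hunk 5: at line 3 remove [yjgey] add [jmsvv,jlxmp] -> 8 lines: wnxk cks ycx vtfr jmsvv jlxmp lalul epgl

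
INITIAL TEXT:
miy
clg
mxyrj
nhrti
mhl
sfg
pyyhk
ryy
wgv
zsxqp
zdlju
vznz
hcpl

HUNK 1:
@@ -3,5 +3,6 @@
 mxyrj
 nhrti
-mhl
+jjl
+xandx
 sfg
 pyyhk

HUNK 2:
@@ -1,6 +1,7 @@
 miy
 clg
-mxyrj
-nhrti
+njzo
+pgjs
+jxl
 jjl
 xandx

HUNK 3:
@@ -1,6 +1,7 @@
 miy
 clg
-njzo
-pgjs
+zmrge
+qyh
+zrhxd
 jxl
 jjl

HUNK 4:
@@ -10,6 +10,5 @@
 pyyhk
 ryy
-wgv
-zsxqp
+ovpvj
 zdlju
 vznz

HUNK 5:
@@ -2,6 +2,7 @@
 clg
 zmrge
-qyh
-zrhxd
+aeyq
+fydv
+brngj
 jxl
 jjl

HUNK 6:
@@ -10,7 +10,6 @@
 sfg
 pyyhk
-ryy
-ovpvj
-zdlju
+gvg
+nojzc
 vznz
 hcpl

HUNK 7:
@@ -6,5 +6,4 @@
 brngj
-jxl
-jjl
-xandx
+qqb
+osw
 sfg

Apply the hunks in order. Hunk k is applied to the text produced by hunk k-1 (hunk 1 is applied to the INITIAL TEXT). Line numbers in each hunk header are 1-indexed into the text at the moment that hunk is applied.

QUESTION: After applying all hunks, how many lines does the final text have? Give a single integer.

Answer: 14

Derivation:
Hunk 1: at line 3 remove [mhl] add [jjl,xandx] -> 14 lines: miy clg mxyrj nhrti jjl xandx sfg pyyhk ryy wgv zsxqp zdlju vznz hcpl
Hunk 2: at line 1 remove [mxyrj,nhrti] add [njzo,pgjs,jxl] -> 15 lines: miy clg njzo pgjs jxl jjl xandx sfg pyyhk ryy wgv zsxqp zdlju vznz hcpl
Hunk 3: at line 1 remove [njzo,pgjs] add [zmrge,qyh,zrhxd] -> 16 lines: miy clg zmrge qyh zrhxd jxl jjl xandx sfg pyyhk ryy wgv zsxqp zdlju vznz hcpl
Hunk 4: at line 10 remove [wgv,zsxqp] add [ovpvj] -> 15 lines: miy clg zmrge qyh zrhxd jxl jjl xandx sfg pyyhk ryy ovpvj zdlju vznz hcpl
Hunk 5: at line 2 remove [qyh,zrhxd] add [aeyq,fydv,brngj] -> 16 lines: miy clg zmrge aeyq fydv brngj jxl jjl xandx sfg pyyhk ryy ovpvj zdlju vznz hcpl
Hunk 6: at line 10 remove [ryy,ovpvj,zdlju] add [gvg,nojzc] -> 15 lines: miy clg zmrge aeyq fydv brngj jxl jjl xandx sfg pyyhk gvg nojzc vznz hcpl
Hunk 7: at line 6 remove [jxl,jjl,xandx] add [qqb,osw] -> 14 lines: miy clg zmrge aeyq fydv brngj qqb osw sfg pyyhk gvg nojzc vznz hcpl
Final line count: 14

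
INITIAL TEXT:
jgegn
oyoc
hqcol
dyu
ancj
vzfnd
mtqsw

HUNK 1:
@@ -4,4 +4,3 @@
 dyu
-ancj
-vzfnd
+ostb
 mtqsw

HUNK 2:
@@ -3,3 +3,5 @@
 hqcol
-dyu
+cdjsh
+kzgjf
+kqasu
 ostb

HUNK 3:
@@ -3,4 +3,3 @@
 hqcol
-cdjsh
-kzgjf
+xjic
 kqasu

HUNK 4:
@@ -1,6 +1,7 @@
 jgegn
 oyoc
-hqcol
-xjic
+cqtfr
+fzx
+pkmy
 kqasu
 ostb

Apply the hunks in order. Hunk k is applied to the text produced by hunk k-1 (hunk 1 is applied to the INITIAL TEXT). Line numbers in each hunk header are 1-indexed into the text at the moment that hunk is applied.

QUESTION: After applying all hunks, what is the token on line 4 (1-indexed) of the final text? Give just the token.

Hunk 1: at line 4 remove [ancj,vzfnd] add [ostb] -> 6 lines: jgegn oyoc hqcol dyu ostb mtqsw
Hunk 2: at line 3 remove [dyu] add [cdjsh,kzgjf,kqasu] -> 8 lines: jgegn oyoc hqcol cdjsh kzgjf kqasu ostb mtqsw
Hunk 3: at line 3 remove [cdjsh,kzgjf] add [xjic] -> 7 lines: jgegn oyoc hqcol xjic kqasu ostb mtqsw
Hunk 4: at line 1 remove [hqcol,xjic] add [cqtfr,fzx,pkmy] -> 8 lines: jgegn oyoc cqtfr fzx pkmy kqasu ostb mtqsw
Final line 4: fzx

Answer: fzx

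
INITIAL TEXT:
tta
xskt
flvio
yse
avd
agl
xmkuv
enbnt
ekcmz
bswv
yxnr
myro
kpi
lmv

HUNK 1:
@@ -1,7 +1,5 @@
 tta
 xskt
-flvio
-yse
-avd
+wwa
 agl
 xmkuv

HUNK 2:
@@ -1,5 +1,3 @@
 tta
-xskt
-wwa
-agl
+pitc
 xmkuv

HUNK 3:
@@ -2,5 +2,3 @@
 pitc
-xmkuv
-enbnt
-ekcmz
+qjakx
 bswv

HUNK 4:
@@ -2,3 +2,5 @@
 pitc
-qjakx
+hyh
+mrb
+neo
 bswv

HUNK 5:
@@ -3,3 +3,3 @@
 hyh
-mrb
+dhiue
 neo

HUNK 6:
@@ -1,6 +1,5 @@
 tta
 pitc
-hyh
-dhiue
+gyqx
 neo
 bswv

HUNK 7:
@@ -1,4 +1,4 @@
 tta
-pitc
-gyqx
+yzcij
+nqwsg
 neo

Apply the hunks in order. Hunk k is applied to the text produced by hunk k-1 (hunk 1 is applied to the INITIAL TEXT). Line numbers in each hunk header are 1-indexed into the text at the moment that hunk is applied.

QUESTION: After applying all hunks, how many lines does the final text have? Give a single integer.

Hunk 1: at line 1 remove [flvio,yse,avd] add [wwa] -> 12 lines: tta xskt wwa agl xmkuv enbnt ekcmz bswv yxnr myro kpi lmv
Hunk 2: at line 1 remove [xskt,wwa,agl] add [pitc] -> 10 lines: tta pitc xmkuv enbnt ekcmz bswv yxnr myro kpi lmv
Hunk 3: at line 2 remove [xmkuv,enbnt,ekcmz] add [qjakx] -> 8 lines: tta pitc qjakx bswv yxnr myro kpi lmv
Hunk 4: at line 2 remove [qjakx] add [hyh,mrb,neo] -> 10 lines: tta pitc hyh mrb neo bswv yxnr myro kpi lmv
Hunk 5: at line 3 remove [mrb] add [dhiue] -> 10 lines: tta pitc hyh dhiue neo bswv yxnr myro kpi lmv
Hunk 6: at line 1 remove [hyh,dhiue] add [gyqx] -> 9 lines: tta pitc gyqx neo bswv yxnr myro kpi lmv
Hunk 7: at line 1 remove [pitc,gyqx] add [yzcij,nqwsg] -> 9 lines: tta yzcij nqwsg neo bswv yxnr myro kpi lmv
Final line count: 9

Answer: 9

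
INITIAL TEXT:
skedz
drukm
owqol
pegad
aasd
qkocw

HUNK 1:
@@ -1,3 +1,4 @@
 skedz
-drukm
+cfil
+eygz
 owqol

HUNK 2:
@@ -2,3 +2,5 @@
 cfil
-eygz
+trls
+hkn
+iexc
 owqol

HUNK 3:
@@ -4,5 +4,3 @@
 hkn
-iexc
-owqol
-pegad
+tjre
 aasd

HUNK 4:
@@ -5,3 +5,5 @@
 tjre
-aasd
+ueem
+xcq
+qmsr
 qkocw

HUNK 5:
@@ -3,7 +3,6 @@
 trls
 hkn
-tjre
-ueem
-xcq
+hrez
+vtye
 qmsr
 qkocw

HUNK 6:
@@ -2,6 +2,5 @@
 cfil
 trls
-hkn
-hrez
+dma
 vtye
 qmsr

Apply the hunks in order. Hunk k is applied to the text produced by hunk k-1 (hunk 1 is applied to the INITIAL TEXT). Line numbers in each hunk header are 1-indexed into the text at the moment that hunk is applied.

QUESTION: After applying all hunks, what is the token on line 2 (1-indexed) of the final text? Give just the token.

Answer: cfil

Derivation:
Hunk 1: at line 1 remove [drukm] add [cfil,eygz] -> 7 lines: skedz cfil eygz owqol pegad aasd qkocw
Hunk 2: at line 2 remove [eygz] add [trls,hkn,iexc] -> 9 lines: skedz cfil trls hkn iexc owqol pegad aasd qkocw
Hunk 3: at line 4 remove [iexc,owqol,pegad] add [tjre] -> 7 lines: skedz cfil trls hkn tjre aasd qkocw
Hunk 4: at line 5 remove [aasd] add [ueem,xcq,qmsr] -> 9 lines: skedz cfil trls hkn tjre ueem xcq qmsr qkocw
Hunk 5: at line 3 remove [tjre,ueem,xcq] add [hrez,vtye] -> 8 lines: skedz cfil trls hkn hrez vtye qmsr qkocw
Hunk 6: at line 2 remove [hkn,hrez] add [dma] -> 7 lines: skedz cfil trls dma vtye qmsr qkocw
Final line 2: cfil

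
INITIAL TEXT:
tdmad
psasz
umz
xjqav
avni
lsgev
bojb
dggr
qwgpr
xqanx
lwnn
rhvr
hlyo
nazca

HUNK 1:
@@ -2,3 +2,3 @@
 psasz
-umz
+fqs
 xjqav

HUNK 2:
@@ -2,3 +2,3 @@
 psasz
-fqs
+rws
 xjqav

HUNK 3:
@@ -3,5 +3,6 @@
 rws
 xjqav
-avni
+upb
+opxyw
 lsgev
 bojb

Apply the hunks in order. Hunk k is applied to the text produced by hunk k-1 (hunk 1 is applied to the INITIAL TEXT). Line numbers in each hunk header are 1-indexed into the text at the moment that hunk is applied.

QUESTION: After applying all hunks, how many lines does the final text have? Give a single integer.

Answer: 15

Derivation:
Hunk 1: at line 2 remove [umz] add [fqs] -> 14 lines: tdmad psasz fqs xjqav avni lsgev bojb dggr qwgpr xqanx lwnn rhvr hlyo nazca
Hunk 2: at line 2 remove [fqs] add [rws] -> 14 lines: tdmad psasz rws xjqav avni lsgev bojb dggr qwgpr xqanx lwnn rhvr hlyo nazca
Hunk 3: at line 3 remove [avni] add [upb,opxyw] -> 15 lines: tdmad psasz rws xjqav upb opxyw lsgev bojb dggr qwgpr xqanx lwnn rhvr hlyo nazca
Final line count: 15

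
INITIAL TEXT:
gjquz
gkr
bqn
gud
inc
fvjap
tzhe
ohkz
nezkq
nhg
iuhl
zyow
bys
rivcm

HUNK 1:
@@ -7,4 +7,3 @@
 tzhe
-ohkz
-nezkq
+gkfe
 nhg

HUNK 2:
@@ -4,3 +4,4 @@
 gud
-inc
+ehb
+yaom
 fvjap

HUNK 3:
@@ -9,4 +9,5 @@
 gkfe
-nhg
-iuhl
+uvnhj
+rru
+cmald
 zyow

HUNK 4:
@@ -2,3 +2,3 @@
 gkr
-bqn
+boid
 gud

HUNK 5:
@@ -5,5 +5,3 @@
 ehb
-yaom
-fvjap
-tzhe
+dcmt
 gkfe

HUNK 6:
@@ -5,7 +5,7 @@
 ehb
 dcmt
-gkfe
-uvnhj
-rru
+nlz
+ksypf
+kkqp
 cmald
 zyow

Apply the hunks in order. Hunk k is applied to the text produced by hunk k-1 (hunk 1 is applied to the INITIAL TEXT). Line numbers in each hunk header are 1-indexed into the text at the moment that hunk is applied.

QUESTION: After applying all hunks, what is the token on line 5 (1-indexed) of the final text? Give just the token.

Hunk 1: at line 7 remove [ohkz,nezkq] add [gkfe] -> 13 lines: gjquz gkr bqn gud inc fvjap tzhe gkfe nhg iuhl zyow bys rivcm
Hunk 2: at line 4 remove [inc] add [ehb,yaom] -> 14 lines: gjquz gkr bqn gud ehb yaom fvjap tzhe gkfe nhg iuhl zyow bys rivcm
Hunk 3: at line 9 remove [nhg,iuhl] add [uvnhj,rru,cmald] -> 15 lines: gjquz gkr bqn gud ehb yaom fvjap tzhe gkfe uvnhj rru cmald zyow bys rivcm
Hunk 4: at line 2 remove [bqn] add [boid] -> 15 lines: gjquz gkr boid gud ehb yaom fvjap tzhe gkfe uvnhj rru cmald zyow bys rivcm
Hunk 5: at line 5 remove [yaom,fvjap,tzhe] add [dcmt] -> 13 lines: gjquz gkr boid gud ehb dcmt gkfe uvnhj rru cmald zyow bys rivcm
Hunk 6: at line 5 remove [gkfe,uvnhj,rru] add [nlz,ksypf,kkqp] -> 13 lines: gjquz gkr boid gud ehb dcmt nlz ksypf kkqp cmald zyow bys rivcm
Final line 5: ehb

Answer: ehb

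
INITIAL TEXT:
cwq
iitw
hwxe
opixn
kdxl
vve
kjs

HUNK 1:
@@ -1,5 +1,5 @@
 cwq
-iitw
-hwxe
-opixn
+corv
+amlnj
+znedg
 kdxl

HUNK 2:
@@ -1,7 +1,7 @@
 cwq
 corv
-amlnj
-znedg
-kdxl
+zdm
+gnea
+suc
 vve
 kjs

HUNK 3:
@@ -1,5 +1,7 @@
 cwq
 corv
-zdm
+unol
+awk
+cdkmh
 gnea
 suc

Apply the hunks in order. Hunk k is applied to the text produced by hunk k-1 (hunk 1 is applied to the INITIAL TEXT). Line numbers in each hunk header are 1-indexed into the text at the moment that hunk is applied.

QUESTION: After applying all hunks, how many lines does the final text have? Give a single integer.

Answer: 9

Derivation:
Hunk 1: at line 1 remove [iitw,hwxe,opixn] add [corv,amlnj,znedg] -> 7 lines: cwq corv amlnj znedg kdxl vve kjs
Hunk 2: at line 1 remove [amlnj,znedg,kdxl] add [zdm,gnea,suc] -> 7 lines: cwq corv zdm gnea suc vve kjs
Hunk 3: at line 1 remove [zdm] add [unol,awk,cdkmh] -> 9 lines: cwq corv unol awk cdkmh gnea suc vve kjs
Final line count: 9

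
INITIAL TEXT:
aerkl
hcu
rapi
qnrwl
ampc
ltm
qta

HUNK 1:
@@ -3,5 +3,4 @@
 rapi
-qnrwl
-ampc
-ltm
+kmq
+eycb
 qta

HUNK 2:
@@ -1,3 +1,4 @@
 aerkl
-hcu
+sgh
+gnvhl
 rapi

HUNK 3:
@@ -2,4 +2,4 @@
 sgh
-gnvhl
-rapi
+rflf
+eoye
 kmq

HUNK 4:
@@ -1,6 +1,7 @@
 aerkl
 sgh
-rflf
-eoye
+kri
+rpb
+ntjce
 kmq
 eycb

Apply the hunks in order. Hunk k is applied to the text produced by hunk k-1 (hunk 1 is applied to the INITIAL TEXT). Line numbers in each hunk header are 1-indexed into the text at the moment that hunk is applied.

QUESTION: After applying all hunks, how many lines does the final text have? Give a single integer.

Answer: 8

Derivation:
Hunk 1: at line 3 remove [qnrwl,ampc,ltm] add [kmq,eycb] -> 6 lines: aerkl hcu rapi kmq eycb qta
Hunk 2: at line 1 remove [hcu] add [sgh,gnvhl] -> 7 lines: aerkl sgh gnvhl rapi kmq eycb qta
Hunk 3: at line 2 remove [gnvhl,rapi] add [rflf,eoye] -> 7 lines: aerkl sgh rflf eoye kmq eycb qta
Hunk 4: at line 1 remove [rflf,eoye] add [kri,rpb,ntjce] -> 8 lines: aerkl sgh kri rpb ntjce kmq eycb qta
Final line count: 8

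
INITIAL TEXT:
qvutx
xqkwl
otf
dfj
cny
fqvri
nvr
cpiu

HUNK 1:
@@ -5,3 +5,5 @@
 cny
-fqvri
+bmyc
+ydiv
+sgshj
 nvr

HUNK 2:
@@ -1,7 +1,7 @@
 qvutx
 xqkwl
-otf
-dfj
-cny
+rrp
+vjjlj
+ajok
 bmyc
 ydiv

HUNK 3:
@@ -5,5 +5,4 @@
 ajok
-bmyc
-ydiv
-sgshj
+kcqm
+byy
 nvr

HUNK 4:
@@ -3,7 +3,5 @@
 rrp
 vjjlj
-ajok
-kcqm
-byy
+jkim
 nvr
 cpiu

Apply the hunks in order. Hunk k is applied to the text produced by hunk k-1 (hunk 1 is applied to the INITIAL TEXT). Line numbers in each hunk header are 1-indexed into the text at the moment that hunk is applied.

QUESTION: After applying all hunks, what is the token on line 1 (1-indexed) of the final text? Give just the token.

Hunk 1: at line 5 remove [fqvri] add [bmyc,ydiv,sgshj] -> 10 lines: qvutx xqkwl otf dfj cny bmyc ydiv sgshj nvr cpiu
Hunk 2: at line 1 remove [otf,dfj,cny] add [rrp,vjjlj,ajok] -> 10 lines: qvutx xqkwl rrp vjjlj ajok bmyc ydiv sgshj nvr cpiu
Hunk 3: at line 5 remove [bmyc,ydiv,sgshj] add [kcqm,byy] -> 9 lines: qvutx xqkwl rrp vjjlj ajok kcqm byy nvr cpiu
Hunk 4: at line 3 remove [ajok,kcqm,byy] add [jkim] -> 7 lines: qvutx xqkwl rrp vjjlj jkim nvr cpiu
Final line 1: qvutx

Answer: qvutx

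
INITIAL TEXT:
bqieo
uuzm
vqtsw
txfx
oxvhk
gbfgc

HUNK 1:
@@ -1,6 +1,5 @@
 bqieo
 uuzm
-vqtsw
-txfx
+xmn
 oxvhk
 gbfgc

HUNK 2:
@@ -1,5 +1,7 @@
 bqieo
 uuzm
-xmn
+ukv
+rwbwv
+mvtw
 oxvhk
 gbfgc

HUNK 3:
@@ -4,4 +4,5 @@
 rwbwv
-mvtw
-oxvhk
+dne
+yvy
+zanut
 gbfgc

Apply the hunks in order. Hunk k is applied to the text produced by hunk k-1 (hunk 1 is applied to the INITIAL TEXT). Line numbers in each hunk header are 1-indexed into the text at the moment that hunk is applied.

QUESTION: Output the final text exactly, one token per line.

Hunk 1: at line 1 remove [vqtsw,txfx] add [xmn] -> 5 lines: bqieo uuzm xmn oxvhk gbfgc
Hunk 2: at line 1 remove [xmn] add [ukv,rwbwv,mvtw] -> 7 lines: bqieo uuzm ukv rwbwv mvtw oxvhk gbfgc
Hunk 3: at line 4 remove [mvtw,oxvhk] add [dne,yvy,zanut] -> 8 lines: bqieo uuzm ukv rwbwv dne yvy zanut gbfgc

Answer: bqieo
uuzm
ukv
rwbwv
dne
yvy
zanut
gbfgc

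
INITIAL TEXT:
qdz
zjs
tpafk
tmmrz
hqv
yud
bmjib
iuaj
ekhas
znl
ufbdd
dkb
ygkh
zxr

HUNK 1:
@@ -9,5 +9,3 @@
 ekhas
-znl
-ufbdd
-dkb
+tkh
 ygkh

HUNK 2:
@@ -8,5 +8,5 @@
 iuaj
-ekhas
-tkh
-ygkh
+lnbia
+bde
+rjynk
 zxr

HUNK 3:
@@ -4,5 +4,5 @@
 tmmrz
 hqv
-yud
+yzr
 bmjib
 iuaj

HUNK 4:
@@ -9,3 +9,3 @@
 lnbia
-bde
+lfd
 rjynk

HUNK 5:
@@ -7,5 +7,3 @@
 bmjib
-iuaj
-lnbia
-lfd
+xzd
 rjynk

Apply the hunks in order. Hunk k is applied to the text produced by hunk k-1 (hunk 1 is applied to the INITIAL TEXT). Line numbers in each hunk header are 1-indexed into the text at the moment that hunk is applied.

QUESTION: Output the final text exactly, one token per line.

Answer: qdz
zjs
tpafk
tmmrz
hqv
yzr
bmjib
xzd
rjynk
zxr

Derivation:
Hunk 1: at line 9 remove [znl,ufbdd,dkb] add [tkh] -> 12 lines: qdz zjs tpafk tmmrz hqv yud bmjib iuaj ekhas tkh ygkh zxr
Hunk 2: at line 8 remove [ekhas,tkh,ygkh] add [lnbia,bde,rjynk] -> 12 lines: qdz zjs tpafk tmmrz hqv yud bmjib iuaj lnbia bde rjynk zxr
Hunk 3: at line 4 remove [yud] add [yzr] -> 12 lines: qdz zjs tpafk tmmrz hqv yzr bmjib iuaj lnbia bde rjynk zxr
Hunk 4: at line 9 remove [bde] add [lfd] -> 12 lines: qdz zjs tpafk tmmrz hqv yzr bmjib iuaj lnbia lfd rjynk zxr
Hunk 5: at line 7 remove [iuaj,lnbia,lfd] add [xzd] -> 10 lines: qdz zjs tpafk tmmrz hqv yzr bmjib xzd rjynk zxr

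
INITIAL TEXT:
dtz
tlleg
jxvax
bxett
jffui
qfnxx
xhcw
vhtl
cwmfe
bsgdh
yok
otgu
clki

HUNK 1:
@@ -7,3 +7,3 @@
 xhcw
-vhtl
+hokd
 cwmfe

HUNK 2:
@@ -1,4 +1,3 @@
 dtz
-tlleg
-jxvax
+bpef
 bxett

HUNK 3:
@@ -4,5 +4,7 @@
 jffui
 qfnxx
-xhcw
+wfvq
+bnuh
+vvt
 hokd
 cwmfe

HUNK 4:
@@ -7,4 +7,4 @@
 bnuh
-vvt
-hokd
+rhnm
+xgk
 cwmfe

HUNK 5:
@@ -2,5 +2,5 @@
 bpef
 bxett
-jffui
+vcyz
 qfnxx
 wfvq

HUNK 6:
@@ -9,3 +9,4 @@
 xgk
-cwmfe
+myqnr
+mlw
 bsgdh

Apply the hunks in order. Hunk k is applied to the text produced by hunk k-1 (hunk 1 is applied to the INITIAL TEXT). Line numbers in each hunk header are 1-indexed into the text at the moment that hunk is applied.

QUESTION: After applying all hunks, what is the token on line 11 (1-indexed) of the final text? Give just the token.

Answer: mlw

Derivation:
Hunk 1: at line 7 remove [vhtl] add [hokd] -> 13 lines: dtz tlleg jxvax bxett jffui qfnxx xhcw hokd cwmfe bsgdh yok otgu clki
Hunk 2: at line 1 remove [tlleg,jxvax] add [bpef] -> 12 lines: dtz bpef bxett jffui qfnxx xhcw hokd cwmfe bsgdh yok otgu clki
Hunk 3: at line 4 remove [xhcw] add [wfvq,bnuh,vvt] -> 14 lines: dtz bpef bxett jffui qfnxx wfvq bnuh vvt hokd cwmfe bsgdh yok otgu clki
Hunk 4: at line 7 remove [vvt,hokd] add [rhnm,xgk] -> 14 lines: dtz bpef bxett jffui qfnxx wfvq bnuh rhnm xgk cwmfe bsgdh yok otgu clki
Hunk 5: at line 2 remove [jffui] add [vcyz] -> 14 lines: dtz bpef bxett vcyz qfnxx wfvq bnuh rhnm xgk cwmfe bsgdh yok otgu clki
Hunk 6: at line 9 remove [cwmfe] add [myqnr,mlw] -> 15 lines: dtz bpef bxett vcyz qfnxx wfvq bnuh rhnm xgk myqnr mlw bsgdh yok otgu clki
Final line 11: mlw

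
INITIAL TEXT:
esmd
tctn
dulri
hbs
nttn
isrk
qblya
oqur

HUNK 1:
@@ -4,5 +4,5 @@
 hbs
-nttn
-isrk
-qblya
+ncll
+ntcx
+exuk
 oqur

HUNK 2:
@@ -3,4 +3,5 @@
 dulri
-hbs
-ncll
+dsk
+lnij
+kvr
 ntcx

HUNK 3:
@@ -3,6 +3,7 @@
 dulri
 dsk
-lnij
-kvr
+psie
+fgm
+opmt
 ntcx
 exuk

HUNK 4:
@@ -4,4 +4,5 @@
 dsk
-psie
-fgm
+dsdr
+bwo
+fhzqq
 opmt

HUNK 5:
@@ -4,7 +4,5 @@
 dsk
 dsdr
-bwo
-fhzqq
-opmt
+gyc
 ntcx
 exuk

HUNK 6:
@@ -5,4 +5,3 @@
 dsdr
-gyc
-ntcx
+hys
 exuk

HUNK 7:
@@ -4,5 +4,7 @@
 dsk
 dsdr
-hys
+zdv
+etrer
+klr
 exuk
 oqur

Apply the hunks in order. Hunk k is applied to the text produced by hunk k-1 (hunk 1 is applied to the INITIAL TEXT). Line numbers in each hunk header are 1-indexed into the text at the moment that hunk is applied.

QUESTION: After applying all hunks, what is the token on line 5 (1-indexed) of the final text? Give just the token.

Hunk 1: at line 4 remove [nttn,isrk,qblya] add [ncll,ntcx,exuk] -> 8 lines: esmd tctn dulri hbs ncll ntcx exuk oqur
Hunk 2: at line 3 remove [hbs,ncll] add [dsk,lnij,kvr] -> 9 lines: esmd tctn dulri dsk lnij kvr ntcx exuk oqur
Hunk 3: at line 3 remove [lnij,kvr] add [psie,fgm,opmt] -> 10 lines: esmd tctn dulri dsk psie fgm opmt ntcx exuk oqur
Hunk 4: at line 4 remove [psie,fgm] add [dsdr,bwo,fhzqq] -> 11 lines: esmd tctn dulri dsk dsdr bwo fhzqq opmt ntcx exuk oqur
Hunk 5: at line 4 remove [bwo,fhzqq,opmt] add [gyc] -> 9 lines: esmd tctn dulri dsk dsdr gyc ntcx exuk oqur
Hunk 6: at line 5 remove [gyc,ntcx] add [hys] -> 8 lines: esmd tctn dulri dsk dsdr hys exuk oqur
Hunk 7: at line 4 remove [hys] add [zdv,etrer,klr] -> 10 lines: esmd tctn dulri dsk dsdr zdv etrer klr exuk oqur
Final line 5: dsdr

Answer: dsdr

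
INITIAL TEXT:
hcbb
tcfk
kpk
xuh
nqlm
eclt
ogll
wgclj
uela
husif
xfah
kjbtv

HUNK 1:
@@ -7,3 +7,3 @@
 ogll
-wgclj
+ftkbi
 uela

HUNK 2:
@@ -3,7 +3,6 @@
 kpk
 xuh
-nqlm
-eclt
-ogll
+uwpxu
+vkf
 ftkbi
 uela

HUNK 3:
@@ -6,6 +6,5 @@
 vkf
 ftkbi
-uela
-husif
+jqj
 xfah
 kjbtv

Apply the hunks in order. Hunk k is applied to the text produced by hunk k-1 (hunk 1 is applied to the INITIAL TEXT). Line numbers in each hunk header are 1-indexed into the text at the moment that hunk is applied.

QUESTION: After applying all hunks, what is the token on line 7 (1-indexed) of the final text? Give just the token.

Answer: ftkbi

Derivation:
Hunk 1: at line 7 remove [wgclj] add [ftkbi] -> 12 lines: hcbb tcfk kpk xuh nqlm eclt ogll ftkbi uela husif xfah kjbtv
Hunk 2: at line 3 remove [nqlm,eclt,ogll] add [uwpxu,vkf] -> 11 lines: hcbb tcfk kpk xuh uwpxu vkf ftkbi uela husif xfah kjbtv
Hunk 3: at line 6 remove [uela,husif] add [jqj] -> 10 lines: hcbb tcfk kpk xuh uwpxu vkf ftkbi jqj xfah kjbtv
Final line 7: ftkbi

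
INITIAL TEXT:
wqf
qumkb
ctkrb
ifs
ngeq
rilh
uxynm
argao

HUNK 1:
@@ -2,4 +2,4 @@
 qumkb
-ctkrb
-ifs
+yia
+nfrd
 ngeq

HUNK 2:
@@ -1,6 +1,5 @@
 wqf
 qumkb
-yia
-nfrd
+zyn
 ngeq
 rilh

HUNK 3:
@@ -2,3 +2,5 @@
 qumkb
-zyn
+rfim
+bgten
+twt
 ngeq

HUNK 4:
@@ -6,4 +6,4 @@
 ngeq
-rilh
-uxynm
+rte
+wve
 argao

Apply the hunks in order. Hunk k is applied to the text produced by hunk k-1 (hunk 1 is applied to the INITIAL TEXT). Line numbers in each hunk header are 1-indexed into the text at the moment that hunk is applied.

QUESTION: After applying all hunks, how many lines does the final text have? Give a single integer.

Answer: 9

Derivation:
Hunk 1: at line 2 remove [ctkrb,ifs] add [yia,nfrd] -> 8 lines: wqf qumkb yia nfrd ngeq rilh uxynm argao
Hunk 2: at line 1 remove [yia,nfrd] add [zyn] -> 7 lines: wqf qumkb zyn ngeq rilh uxynm argao
Hunk 3: at line 2 remove [zyn] add [rfim,bgten,twt] -> 9 lines: wqf qumkb rfim bgten twt ngeq rilh uxynm argao
Hunk 4: at line 6 remove [rilh,uxynm] add [rte,wve] -> 9 lines: wqf qumkb rfim bgten twt ngeq rte wve argao
Final line count: 9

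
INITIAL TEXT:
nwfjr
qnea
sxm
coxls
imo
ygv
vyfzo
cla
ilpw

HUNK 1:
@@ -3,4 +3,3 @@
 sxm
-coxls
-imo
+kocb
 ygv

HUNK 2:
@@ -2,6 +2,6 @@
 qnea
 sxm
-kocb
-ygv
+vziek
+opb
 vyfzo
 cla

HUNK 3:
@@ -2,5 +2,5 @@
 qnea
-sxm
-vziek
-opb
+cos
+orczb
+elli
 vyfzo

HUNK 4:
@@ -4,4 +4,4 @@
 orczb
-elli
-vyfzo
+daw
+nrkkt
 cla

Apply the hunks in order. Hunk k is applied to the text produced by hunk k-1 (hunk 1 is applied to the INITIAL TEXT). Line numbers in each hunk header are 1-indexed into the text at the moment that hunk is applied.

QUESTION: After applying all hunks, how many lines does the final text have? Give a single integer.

Hunk 1: at line 3 remove [coxls,imo] add [kocb] -> 8 lines: nwfjr qnea sxm kocb ygv vyfzo cla ilpw
Hunk 2: at line 2 remove [kocb,ygv] add [vziek,opb] -> 8 lines: nwfjr qnea sxm vziek opb vyfzo cla ilpw
Hunk 3: at line 2 remove [sxm,vziek,opb] add [cos,orczb,elli] -> 8 lines: nwfjr qnea cos orczb elli vyfzo cla ilpw
Hunk 4: at line 4 remove [elli,vyfzo] add [daw,nrkkt] -> 8 lines: nwfjr qnea cos orczb daw nrkkt cla ilpw
Final line count: 8

Answer: 8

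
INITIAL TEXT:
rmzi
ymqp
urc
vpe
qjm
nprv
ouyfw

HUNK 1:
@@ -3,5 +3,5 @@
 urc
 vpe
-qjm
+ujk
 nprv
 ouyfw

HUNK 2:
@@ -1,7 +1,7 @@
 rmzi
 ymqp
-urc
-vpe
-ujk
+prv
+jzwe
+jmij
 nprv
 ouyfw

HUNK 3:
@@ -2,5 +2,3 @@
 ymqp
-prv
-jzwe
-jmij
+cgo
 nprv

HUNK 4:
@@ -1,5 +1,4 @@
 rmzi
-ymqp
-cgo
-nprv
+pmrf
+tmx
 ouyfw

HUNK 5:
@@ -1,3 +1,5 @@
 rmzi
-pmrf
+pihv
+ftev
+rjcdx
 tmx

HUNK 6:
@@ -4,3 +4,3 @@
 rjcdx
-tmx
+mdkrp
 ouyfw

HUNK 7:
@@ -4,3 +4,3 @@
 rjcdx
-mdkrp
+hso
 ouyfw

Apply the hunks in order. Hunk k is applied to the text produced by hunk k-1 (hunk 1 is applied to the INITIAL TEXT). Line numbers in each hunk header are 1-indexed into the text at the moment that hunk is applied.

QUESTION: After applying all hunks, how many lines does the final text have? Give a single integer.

Answer: 6

Derivation:
Hunk 1: at line 3 remove [qjm] add [ujk] -> 7 lines: rmzi ymqp urc vpe ujk nprv ouyfw
Hunk 2: at line 1 remove [urc,vpe,ujk] add [prv,jzwe,jmij] -> 7 lines: rmzi ymqp prv jzwe jmij nprv ouyfw
Hunk 3: at line 2 remove [prv,jzwe,jmij] add [cgo] -> 5 lines: rmzi ymqp cgo nprv ouyfw
Hunk 4: at line 1 remove [ymqp,cgo,nprv] add [pmrf,tmx] -> 4 lines: rmzi pmrf tmx ouyfw
Hunk 5: at line 1 remove [pmrf] add [pihv,ftev,rjcdx] -> 6 lines: rmzi pihv ftev rjcdx tmx ouyfw
Hunk 6: at line 4 remove [tmx] add [mdkrp] -> 6 lines: rmzi pihv ftev rjcdx mdkrp ouyfw
Hunk 7: at line 4 remove [mdkrp] add [hso] -> 6 lines: rmzi pihv ftev rjcdx hso ouyfw
Final line count: 6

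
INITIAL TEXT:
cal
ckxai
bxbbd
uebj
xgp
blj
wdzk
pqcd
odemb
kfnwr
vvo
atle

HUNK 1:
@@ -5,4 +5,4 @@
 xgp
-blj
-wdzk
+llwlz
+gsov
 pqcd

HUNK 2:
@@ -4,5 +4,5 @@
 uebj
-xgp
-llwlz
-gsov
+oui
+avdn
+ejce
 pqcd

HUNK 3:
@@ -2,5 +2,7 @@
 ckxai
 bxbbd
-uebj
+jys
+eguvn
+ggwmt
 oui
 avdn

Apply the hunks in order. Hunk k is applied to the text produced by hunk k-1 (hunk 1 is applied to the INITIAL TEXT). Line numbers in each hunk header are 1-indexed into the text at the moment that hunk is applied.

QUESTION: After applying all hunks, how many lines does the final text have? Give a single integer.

Hunk 1: at line 5 remove [blj,wdzk] add [llwlz,gsov] -> 12 lines: cal ckxai bxbbd uebj xgp llwlz gsov pqcd odemb kfnwr vvo atle
Hunk 2: at line 4 remove [xgp,llwlz,gsov] add [oui,avdn,ejce] -> 12 lines: cal ckxai bxbbd uebj oui avdn ejce pqcd odemb kfnwr vvo atle
Hunk 3: at line 2 remove [uebj] add [jys,eguvn,ggwmt] -> 14 lines: cal ckxai bxbbd jys eguvn ggwmt oui avdn ejce pqcd odemb kfnwr vvo atle
Final line count: 14

Answer: 14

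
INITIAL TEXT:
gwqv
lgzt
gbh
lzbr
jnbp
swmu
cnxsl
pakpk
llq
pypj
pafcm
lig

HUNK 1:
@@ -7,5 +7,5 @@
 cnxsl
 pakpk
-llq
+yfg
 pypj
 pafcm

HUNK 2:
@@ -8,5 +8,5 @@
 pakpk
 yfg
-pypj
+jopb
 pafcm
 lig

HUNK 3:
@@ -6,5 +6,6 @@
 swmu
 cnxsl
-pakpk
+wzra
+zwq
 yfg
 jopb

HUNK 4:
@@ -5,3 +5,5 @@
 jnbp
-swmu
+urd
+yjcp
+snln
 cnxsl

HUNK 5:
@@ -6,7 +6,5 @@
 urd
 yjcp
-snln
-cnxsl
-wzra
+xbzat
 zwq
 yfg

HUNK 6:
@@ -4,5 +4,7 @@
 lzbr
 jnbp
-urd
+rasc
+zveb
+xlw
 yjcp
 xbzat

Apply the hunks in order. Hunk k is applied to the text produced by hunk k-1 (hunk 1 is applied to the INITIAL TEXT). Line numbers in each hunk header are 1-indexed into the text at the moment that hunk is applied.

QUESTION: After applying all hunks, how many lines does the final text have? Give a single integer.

Hunk 1: at line 7 remove [llq] add [yfg] -> 12 lines: gwqv lgzt gbh lzbr jnbp swmu cnxsl pakpk yfg pypj pafcm lig
Hunk 2: at line 8 remove [pypj] add [jopb] -> 12 lines: gwqv lgzt gbh lzbr jnbp swmu cnxsl pakpk yfg jopb pafcm lig
Hunk 3: at line 6 remove [pakpk] add [wzra,zwq] -> 13 lines: gwqv lgzt gbh lzbr jnbp swmu cnxsl wzra zwq yfg jopb pafcm lig
Hunk 4: at line 5 remove [swmu] add [urd,yjcp,snln] -> 15 lines: gwqv lgzt gbh lzbr jnbp urd yjcp snln cnxsl wzra zwq yfg jopb pafcm lig
Hunk 5: at line 6 remove [snln,cnxsl,wzra] add [xbzat] -> 13 lines: gwqv lgzt gbh lzbr jnbp urd yjcp xbzat zwq yfg jopb pafcm lig
Hunk 6: at line 4 remove [urd] add [rasc,zveb,xlw] -> 15 lines: gwqv lgzt gbh lzbr jnbp rasc zveb xlw yjcp xbzat zwq yfg jopb pafcm lig
Final line count: 15

Answer: 15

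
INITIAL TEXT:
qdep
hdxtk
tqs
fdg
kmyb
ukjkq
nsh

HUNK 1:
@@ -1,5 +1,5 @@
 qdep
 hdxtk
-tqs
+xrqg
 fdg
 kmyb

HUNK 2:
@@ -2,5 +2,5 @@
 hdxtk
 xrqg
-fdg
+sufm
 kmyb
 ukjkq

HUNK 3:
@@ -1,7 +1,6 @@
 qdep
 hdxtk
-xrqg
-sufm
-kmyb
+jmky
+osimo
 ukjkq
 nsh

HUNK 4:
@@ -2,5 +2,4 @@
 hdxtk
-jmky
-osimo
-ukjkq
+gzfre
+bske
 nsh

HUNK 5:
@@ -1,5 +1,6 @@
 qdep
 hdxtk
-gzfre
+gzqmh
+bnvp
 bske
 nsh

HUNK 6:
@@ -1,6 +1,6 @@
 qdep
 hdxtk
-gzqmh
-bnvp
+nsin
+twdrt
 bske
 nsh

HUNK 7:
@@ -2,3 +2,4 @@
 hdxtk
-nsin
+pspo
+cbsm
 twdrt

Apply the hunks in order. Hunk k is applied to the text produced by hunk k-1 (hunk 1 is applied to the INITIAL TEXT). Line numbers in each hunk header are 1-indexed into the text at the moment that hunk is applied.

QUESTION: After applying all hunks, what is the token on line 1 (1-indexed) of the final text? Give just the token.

Hunk 1: at line 1 remove [tqs] add [xrqg] -> 7 lines: qdep hdxtk xrqg fdg kmyb ukjkq nsh
Hunk 2: at line 2 remove [fdg] add [sufm] -> 7 lines: qdep hdxtk xrqg sufm kmyb ukjkq nsh
Hunk 3: at line 1 remove [xrqg,sufm,kmyb] add [jmky,osimo] -> 6 lines: qdep hdxtk jmky osimo ukjkq nsh
Hunk 4: at line 2 remove [jmky,osimo,ukjkq] add [gzfre,bske] -> 5 lines: qdep hdxtk gzfre bske nsh
Hunk 5: at line 1 remove [gzfre] add [gzqmh,bnvp] -> 6 lines: qdep hdxtk gzqmh bnvp bske nsh
Hunk 6: at line 1 remove [gzqmh,bnvp] add [nsin,twdrt] -> 6 lines: qdep hdxtk nsin twdrt bske nsh
Hunk 7: at line 2 remove [nsin] add [pspo,cbsm] -> 7 lines: qdep hdxtk pspo cbsm twdrt bske nsh
Final line 1: qdep

Answer: qdep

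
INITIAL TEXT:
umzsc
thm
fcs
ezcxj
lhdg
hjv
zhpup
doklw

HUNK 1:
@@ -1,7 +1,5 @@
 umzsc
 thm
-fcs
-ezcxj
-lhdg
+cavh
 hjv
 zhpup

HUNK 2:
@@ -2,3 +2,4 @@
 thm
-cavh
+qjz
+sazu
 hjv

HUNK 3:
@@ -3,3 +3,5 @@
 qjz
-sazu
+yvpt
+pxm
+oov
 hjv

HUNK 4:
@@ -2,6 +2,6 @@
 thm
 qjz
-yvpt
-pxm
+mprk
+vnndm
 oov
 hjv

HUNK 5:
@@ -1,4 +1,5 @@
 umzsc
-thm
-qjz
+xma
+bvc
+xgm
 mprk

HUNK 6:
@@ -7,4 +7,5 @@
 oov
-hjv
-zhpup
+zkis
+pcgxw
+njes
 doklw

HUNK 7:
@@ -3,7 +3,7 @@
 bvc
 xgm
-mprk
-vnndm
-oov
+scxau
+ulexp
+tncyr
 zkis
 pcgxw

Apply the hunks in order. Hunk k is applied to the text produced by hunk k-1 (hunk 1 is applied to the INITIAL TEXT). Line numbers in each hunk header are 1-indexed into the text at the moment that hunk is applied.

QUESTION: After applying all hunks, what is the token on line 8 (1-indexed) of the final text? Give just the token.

Answer: zkis

Derivation:
Hunk 1: at line 1 remove [fcs,ezcxj,lhdg] add [cavh] -> 6 lines: umzsc thm cavh hjv zhpup doklw
Hunk 2: at line 2 remove [cavh] add [qjz,sazu] -> 7 lines: umzsc thm qjz sazu hjv zhpup doklw
Hunk 3: at line 3 remove [sazu] add [yvpt,pxm,oov] -> 9 lines: umzsc thm qjz yvpt pxm oov hjv zhpup doklw
Hunk 4: at line 2 remove [yvpt,pxm] add [mprk,vnndm] -> 9 lines: umzsc thm qjz mprk vnndm oov hjv zhpup doklw
Hunk 5: at line 1 remove [thm,qjz] add [xma,bvc,xgm] -> 10 lines: umzsc xma bvc xgm mprk vnndm oov hjv zhpup doklw
Hunk 6: at line 7 remove [hjv,zhpup] add [zkis,pcgxw,njes] -> 11 lines: umzsc xma bvc xgm mprk vnndm oov zkis pcgxw njes doklw
Hunk 7: at line 3 remove [mprk,vnndm,oov] add [scxau,ulexp,tncyr] -> 11 lines: umzsc xma bvc xgm scxau ulexp tncyr zkis pcgxw njes doklw
Final line 8: zkis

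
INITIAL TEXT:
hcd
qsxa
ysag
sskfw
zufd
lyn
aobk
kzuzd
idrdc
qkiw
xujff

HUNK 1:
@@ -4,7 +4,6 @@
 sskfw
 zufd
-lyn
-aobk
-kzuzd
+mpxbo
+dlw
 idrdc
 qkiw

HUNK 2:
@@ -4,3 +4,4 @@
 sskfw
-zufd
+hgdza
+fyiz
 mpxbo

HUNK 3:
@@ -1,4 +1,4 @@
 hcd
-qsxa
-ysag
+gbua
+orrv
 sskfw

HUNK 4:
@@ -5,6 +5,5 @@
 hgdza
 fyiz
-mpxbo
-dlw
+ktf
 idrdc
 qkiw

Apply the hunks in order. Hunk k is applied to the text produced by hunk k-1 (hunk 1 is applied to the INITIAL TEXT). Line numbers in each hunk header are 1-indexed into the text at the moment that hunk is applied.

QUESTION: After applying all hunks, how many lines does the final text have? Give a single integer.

Answer: 10

Derivation:
Hunk 1: at line 4 remove [lyn,aobk,kzuzd] add [mpxbo,dlw] -> 10 lines: hcd qsxa ysag sskfw zufd mpxbo dlw idrdc qkiw xujff
Hunk 2: at line 4 remove [zufd] add [hgdza,fyiz] -> 11 lines: hcd qsxa ysag sskfw hgdza fyiz mpxbo dlw idrdc qkiw xujff
Hunk 3: at line 1 remove [qsxa,ysag] add [gbua,orrv] -> 11 lines: hcd gbua orrv sskfw hgdza fyiz mpxbo dlw idrdc qkiw xujff
Hunk 4: at line 5 remove [mpxbo,dlw] add [ktf] -> 10 lines: hcd gbua orrv sskfw hgdza fyiz ktf idrdc qkiw xujff
Final line count: 10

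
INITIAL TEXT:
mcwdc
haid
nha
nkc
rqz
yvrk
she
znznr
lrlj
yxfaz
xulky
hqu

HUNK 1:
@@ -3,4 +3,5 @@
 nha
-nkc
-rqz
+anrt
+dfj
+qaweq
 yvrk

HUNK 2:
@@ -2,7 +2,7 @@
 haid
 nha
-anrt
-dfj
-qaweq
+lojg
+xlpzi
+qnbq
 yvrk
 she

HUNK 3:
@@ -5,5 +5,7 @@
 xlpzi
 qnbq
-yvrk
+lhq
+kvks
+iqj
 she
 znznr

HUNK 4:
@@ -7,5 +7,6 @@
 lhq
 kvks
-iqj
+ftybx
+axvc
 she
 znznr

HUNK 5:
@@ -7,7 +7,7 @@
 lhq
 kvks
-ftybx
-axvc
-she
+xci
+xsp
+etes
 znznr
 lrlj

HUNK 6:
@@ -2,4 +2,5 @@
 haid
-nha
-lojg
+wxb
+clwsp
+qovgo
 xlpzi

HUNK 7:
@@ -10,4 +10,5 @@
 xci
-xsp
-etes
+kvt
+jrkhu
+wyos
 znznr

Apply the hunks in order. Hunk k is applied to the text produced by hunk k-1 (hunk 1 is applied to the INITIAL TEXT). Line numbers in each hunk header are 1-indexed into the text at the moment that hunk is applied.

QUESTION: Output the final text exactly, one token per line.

Answer: mcwdc
haid
wxb
clwsp
qovgo
xlpzi
qnbq
lhq
kvks
xci
kvt
jrkhu
wyos
znznr
lrlj
yxfaz
xulky
hqu

Derivation:
Hunk 1: at line 3 remove [nkc,rqz] add [anrt,dfj,qaweq] -> 13 lines: mcwdc haid nha anrt dfj qaweq yvrk she znznr lrlj yxfaz xulky hqu
Hunk 2: at line 2 remove [anrt,dfj,qaweq] add [lojg,xlpzi,qnbq] -> 13 lines: mcwdc haid nha lojg xlpzi qnbq yvrk she znznr lrlj yxfaz xulky hqu
Hunk 3: at line 5 remove [yvrk] add [lhq,kvks,iqj] -> 15 lines: mcwdc haid nha lojg xlpzi qnbq lhq kvks iqj she znznr lrlj yxfaz xulky hqu
Hunk 4: at line 7 remove [iqj] add [ftybx,axvc] -> 16 lines: mcwdc haid nha lojg xlpzi qnbq lhq kvks ftybx axvc she znznr lrlj yxfaz xulky hqu
Hunk 5: at line 7 remove [ftybx,axvc,she] add [xci,xsp,etes] -> 16 lines: mcwdc haid nha lojg xlpzi qnbq lhq kvks xci xsp etes znznr lrlj yxfaz xulky hqu
Hunk 6: at line 2 remove [nha,lojg] add [wxb,clwsp,qovgo] -> 17 lines: mcwdc haid wxb clwsp qovgo xlpzi qnbq lhq kvks xci xsp etes znznr lrlj yxfaz xulky hqu
Hunk 7: at line 10 remove [xsp,etes] add [kvt,jrkhu,wyos] -> 18 lines: mcwdc haid wxb clwsp qovgo xlpzi qnbq lhq kvks xci kvt jrkhu wyos znznr lrlj yxfaz xulky hqu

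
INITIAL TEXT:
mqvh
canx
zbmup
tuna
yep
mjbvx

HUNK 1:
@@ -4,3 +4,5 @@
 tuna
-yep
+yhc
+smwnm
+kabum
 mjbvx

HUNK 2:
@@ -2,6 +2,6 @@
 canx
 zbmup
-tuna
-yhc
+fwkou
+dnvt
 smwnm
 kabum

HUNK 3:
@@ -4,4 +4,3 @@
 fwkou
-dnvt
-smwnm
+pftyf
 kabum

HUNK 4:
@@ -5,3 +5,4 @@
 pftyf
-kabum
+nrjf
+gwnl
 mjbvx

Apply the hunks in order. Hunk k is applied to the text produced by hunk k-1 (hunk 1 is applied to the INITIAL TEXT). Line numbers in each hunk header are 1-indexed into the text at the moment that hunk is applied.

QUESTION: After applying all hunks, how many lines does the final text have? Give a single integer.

Hunk 1: at line 4 remove [yep] add [yhc,smwnm,kabum] -> 8 lines: mqvh canx zbmup tuna yhc smwnm kabum mjbvx
Hunk 2: at line 2 remove [tuna,yhc] add [fwkou,dnvt] -> 8 lines: mqvh canx zbmup fwkou dnvt smwnm kabum mjbvx
Hunk 3: at line 4 remove [dnvt,smwnm] add [pftyf] -> 7 lines: mqvh canx zbmup fwkou pftyf kabum mjbvx
Hunk 4: at line 5 remove [kabum] add [nrjf,gwnl] -> 8 lines: mqvh canx zbmup fwkou pftyf nrjf gwnl mjbvx
Final line count: 8

Answer: 8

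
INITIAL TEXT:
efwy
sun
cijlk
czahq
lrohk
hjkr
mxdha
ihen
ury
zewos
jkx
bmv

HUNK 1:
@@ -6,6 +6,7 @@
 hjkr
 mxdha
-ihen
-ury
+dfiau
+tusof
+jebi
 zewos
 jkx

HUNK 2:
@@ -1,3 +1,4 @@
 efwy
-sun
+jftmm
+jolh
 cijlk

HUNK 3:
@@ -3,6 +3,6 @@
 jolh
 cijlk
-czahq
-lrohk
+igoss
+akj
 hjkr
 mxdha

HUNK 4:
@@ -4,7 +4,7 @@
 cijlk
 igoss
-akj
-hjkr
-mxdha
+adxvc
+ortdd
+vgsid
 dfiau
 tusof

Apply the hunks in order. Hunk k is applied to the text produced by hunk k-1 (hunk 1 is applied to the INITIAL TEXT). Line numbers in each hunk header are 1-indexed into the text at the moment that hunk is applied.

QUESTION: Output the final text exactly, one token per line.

Answer: efwy
jftmm
jolh
cijlk
igoss
adxvc
ortdd
vgsid
dfiau
tusof
jebi
zewos
jkx
bmv

Derivation:
Hunk 1: at line 6 remove [ihen,ury] add [dfiau,tusof,jebi] -> 13 lines: efwy sun cijlk czahq lrohk hjkr mxdha dfiau tusof jebi zewos jkx bmv
Hunk 2: at line 1 remove [sun] add [jftmm,jolh] -> 14 lines: efwy jftmm jolh cijlk czahq lrohk hjkr mxdha dfiau tusof jebi zewos jkx bmv
Hunk 3: at line 3 remove [czahq,lrohk] add [igoss,akj] -> 14 lines: efwy jftmm jolh cijlk igoss akj hjkr mxdha dfiau tusof jebi zewos jkx bmv
Hunk 4: at line 4 remove [akj,hjkr,mxdha] add [adxvc,ortdd,vgsid] -> 14 lines: efwy jftmm jolh cijlk igoss adxvc ortdd vgsid dfiau tusof jebi zewos jkx bmv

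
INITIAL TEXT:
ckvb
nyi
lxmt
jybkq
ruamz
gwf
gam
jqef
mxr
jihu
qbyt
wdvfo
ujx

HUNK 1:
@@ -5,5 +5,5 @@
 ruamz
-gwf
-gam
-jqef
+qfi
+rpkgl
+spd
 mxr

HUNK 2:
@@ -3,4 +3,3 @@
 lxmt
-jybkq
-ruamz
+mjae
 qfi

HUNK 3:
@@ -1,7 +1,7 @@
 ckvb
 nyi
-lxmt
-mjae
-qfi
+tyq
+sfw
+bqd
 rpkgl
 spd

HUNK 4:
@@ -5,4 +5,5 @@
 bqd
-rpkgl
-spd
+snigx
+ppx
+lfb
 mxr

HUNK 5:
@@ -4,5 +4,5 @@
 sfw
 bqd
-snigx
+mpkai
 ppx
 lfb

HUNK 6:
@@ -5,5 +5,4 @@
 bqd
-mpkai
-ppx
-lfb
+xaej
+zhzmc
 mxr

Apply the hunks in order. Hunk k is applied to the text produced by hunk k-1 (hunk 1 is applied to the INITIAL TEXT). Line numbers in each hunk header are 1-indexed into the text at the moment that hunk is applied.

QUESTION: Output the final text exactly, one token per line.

Hunk 1: at line 5 remove [gwf,gam,jqef] add [qfi,rpkgl,spd] -> 13 lines: ckvb nyi lxmt jybkq ruamz qfi rpkgl spd mxr jihu qbyt wdvfo ujx
Hunk 2: at line 3 remove [jybkq,ruamz] add [mjae] -> 12 lines: ckvb nyi lxmt mjae qfi rpkgl spd mxr jihu qbyt wdvfo ujx
Hunk 3: at line 1 remove [lxmt,mjae,qfi] add [tyq,sfw,bqd] -> 12 lines: ckvb nyi tyq sfw bqd rpkgl spd mxr jihu qbyt wdvfo ujx
Hunk 4: at line 5 remove [rpkgl,spd] add [snigx,ppx,lfb] -> 13 lines: ckvb nyi tyq sfw bqd snigx ppx lfb mxr jihu qbyt wdvfo ujx
Hunk 5: at line 4 remove [snigx] add [mpkai] -> 13 lines: ckvb nyi tyq sfw bqd mpkai ppx lfb mxr jihu qbyt wdvfo ujx
Hunk 6: at line 5 remove [mpkai,ppx,lfb] add [xaej,zhzmc] -> 12 lines: ckvb nyi tyq sfw bqd xaej zhzmc mxr jihu qbyt wdvfo ujx

Answer: ckvb
nyi
tyq
sfw
bqd
xaej
zhzmc
mxr
jihu
qbyt
wdvfo
ujx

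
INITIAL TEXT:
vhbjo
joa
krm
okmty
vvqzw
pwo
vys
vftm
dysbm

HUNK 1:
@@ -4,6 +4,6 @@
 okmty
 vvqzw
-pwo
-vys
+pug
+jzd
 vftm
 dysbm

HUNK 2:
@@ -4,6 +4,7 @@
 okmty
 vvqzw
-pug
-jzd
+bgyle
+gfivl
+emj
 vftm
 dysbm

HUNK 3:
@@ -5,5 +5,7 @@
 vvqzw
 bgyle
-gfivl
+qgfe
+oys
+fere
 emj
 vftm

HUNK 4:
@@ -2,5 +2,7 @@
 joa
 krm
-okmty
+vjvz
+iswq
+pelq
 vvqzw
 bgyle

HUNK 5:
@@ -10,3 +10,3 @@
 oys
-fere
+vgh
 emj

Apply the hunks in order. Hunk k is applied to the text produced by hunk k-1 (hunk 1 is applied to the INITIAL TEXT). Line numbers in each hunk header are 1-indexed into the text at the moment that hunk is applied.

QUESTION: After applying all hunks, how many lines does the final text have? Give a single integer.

Hunk 1: at line 4 remove [pwo,vys] add [pug,jzd] -> 9 lines: vhbjo joa krm okmty vvqzw pug jzd vftm dysbm
Hunk 2: at line 4 remove [pug,jzd] add [bgyle,gfivl,emj] -> 10 lines: vhbjo joa krm okmty vvqzw bgyle gfivl emj vftm dysbm
Hunk 3: at line 5 remove [gfivl] add [qgfe,oys,fere] -> 12 lines: vhbjo joa krm okmty vvqzw bgyle qgfe oys fere emj vftm dysbm
Hunk 4: at line 2 remove [okmty] add [vjvz,iswq,pelq] -> 14 lines: vhbjo joa krm vjvz iswq pelq vvqzw bgyle qgfe oys fere emj vftm dysbm
Hunk 5: at line 10 remove [fere] add [vgh] -> 14 lines: vhbjo joa krm vjvz iswq pelq vvqzw bgyle qgfe oys vgh emj vftm dysbm
Final line count: 14

Answer: 14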